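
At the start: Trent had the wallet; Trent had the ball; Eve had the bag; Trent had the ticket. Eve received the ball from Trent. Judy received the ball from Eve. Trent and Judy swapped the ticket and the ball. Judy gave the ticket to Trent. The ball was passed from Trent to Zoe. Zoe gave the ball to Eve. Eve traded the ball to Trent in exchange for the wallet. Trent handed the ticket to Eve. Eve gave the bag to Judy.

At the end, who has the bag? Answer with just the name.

Tracking all object holders:
Start: wallet:Trent, ball:Trent, bag:Eve, ticket:Trent
Event 1 (give ball: Trent -> Eve). State: wallet:Trent, ball:Eve, bag:Eve, ticket:Trent
Event 2 (give ball: Eve -> Judy). State: wallet:Trent, ball:Judy, bag:Eve, ticket:Trent
Event 3 (swap ticket<->ball: now ticket:Judy, ball:Trent). State: wallet:Trent, ball:Trent, bag:Eve, ticket:Judy
Event 4 (give ticket: Judy -> Trent). State: wallet:Trent, ball:Trent, bag:Eve, ticket:Trent
Event 5 (give ball: Trent -> Zoe). State: wallet:Trent, ball:Zoe, bag:Eve, ticket:Trent
Event 6 (give ball: Zoe -> Eve). State: wallet:Trent, ball:Eve, bag:Eve, ticket:Trent
Event 7 (swap ball<->wallet: now ball:Trent, wallet:Eve). State: wallet:Eve, ball:Trent, bag:Eve, ticket:Trent
Event 8 (give ticket: Trent -> Eve). State: wallet:Eve, ball:Trent, bag:Eve, ticket:Eve
Event 9 (give bag: Eve -> Judy). State: wallet:Eve, ball:Trent, bag:Judy, ticket:Eve

Final state: wallet:Eve, ball:Trent, bag:Judy, ticket:Eve
The bag is held by Judy.

Answer: Judy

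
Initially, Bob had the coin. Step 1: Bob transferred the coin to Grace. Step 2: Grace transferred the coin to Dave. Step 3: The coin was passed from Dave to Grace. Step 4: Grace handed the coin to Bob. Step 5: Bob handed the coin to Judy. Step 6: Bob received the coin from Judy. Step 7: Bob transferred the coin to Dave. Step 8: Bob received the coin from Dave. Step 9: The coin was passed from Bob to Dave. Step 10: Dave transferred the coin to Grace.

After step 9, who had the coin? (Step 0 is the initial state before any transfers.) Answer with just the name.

Answer: Dave

Derivation:
Tracking the coin holder through step 9:
After step 0 (start): Bob
After step 1: Grace
After step 2: Dave
After step 3: Grace
After step 4: Bob
After step 5: Judy
After step 6: Bob
After step 7: Dave
After step 8: Bob
After step 9: Dave

At step 9, the holder is Dave.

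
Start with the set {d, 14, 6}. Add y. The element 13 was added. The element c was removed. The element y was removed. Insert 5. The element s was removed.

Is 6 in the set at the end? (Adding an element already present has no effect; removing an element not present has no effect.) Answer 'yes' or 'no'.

Tracking the set through each operation:
Start: {14, 6, d}
Event 1 (add y): added. Set: {14, 6, d, y}
Event 2 (add 13): added. Set: {13, 14, 6, d, y}
Event 3 (remove c): not present, no change. Set: {13, 14, 6, d, y}
Event 4 (remove y): removed. Set: {13, 14, 6, d}
Event 5 (add 5): added. Set: {13, 14, 5, 6, d}
Event 6 (remove s): not present, no change. Set: {13, 14, 5, 6, d}

Final set: {13, 14, 5, 6, d} (size 5)
6 is in the final set.

Answer: yes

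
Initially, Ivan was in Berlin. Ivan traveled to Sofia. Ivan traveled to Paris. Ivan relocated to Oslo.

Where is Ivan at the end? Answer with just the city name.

Tracking Ivan's location:
Start: Ivan is in Berlin.
After move 1: Berlin -> Sofia. Ivan is in Sofia.
After move 2: Sofia -> Paris. Ivan is in Paris.
After move 3: Paris -> Oslo. Ivan is in Oslo.

Answer: Oslo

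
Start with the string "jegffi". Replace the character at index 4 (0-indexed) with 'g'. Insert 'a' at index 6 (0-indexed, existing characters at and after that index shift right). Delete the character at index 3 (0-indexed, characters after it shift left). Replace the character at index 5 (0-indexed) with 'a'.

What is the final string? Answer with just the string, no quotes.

Applying each edit step by step:
Start: "jegffi"
Op 1 (replace idx 4: 'f' -> 'g'): "jegffi" -> "jegfgi"
Op 2 (insert 'a' at idx 6): "jegfgi" -> "jegfgia"
Op 3 (delete idx 3 = 'f'): "jegfgia" -> "jeggia"
Op 4 (replace idx 5: 'a' -> 'a'): "jeggia" -> "jeggia"

Answer: jeggia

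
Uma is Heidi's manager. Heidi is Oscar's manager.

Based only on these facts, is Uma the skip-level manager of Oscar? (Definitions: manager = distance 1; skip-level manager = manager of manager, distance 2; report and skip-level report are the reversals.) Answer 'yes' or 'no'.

Reconstructing the manager chain from the given facts:
  Uma -> Heidi -> Oscar
(each arrow means 'manager of the next')
Positions in the chain (0 = top):
  position of Uma: 0
  position of Heidi: 1
  position of Oscar: 2

Uma is at position 0, Oscar is at position 2; signed distance (j - i) = 2.
'skip-level manager' requires j - i = 2. Actual distance is 2, so the relation HOLDS.

Answer: yes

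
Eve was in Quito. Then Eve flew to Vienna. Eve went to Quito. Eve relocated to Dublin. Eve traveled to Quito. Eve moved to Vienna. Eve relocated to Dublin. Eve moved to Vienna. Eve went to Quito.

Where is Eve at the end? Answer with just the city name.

Tracking Eve's location:
Start: Eve is in Quito.
After move 1: Quito -> Vienna. Eve is in Vienna.
After move 2: Vienna -> Quito. Eve is in Quito.
After move 3: Quito -> Dublin. Eve is in Dublin.
After move 4: Dublin -> Quito. Eve is in Quito.
After move 5: Quito -> Vienna. Eve is in Vienna.
After move 6: Vienna -> Dublin. Eve is in Dublin.
After move 7: Dublin -> Vienna. Eve is in Vienna.
After move 8: Vienna -> Quito. Eve is in Quito.

Answer: Quito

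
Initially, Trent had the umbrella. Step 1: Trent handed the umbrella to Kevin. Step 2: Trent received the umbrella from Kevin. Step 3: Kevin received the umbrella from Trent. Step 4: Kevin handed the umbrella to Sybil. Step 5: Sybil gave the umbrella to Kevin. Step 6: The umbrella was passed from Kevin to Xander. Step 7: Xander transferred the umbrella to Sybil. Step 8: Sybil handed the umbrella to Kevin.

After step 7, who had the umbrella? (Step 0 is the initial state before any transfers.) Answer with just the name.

Tracking the umbrella holder through step 7:
After step 0 (start): Trent
After step 1: Kevin
After step 2: Trent
After step 3: Kevin
After step 4: Sybil
After step 5: Kevin
After step 6: Xander
After step 7: Sybil

At step 7, the holder is Sybil.

Answer: Sybil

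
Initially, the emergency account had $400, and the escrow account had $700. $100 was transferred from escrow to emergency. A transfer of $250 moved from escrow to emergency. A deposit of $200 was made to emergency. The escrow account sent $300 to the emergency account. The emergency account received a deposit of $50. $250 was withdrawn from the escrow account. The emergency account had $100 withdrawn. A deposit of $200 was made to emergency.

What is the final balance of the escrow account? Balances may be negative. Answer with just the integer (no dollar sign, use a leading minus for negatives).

Answer: -200

Derivation:
Tracking account balances step by step:
Start: emergency=400, escrow=700
Event 1 (transfer 100 escrow -> emergency): escrow: 700 - 100 = 600, emergency: 400 + 100 = 500. Balances: emergency=500, escrow=600
Event 2 (transfer 250 escrow -> emergency): escrow: 600 - 250 = 350, emergency: 500 + 250 = 750. Balances: emergency=750, escrow=350
Event 3 (deposit 200 to emergency): emergency: 750 + 200 = 950. Balances: emergency=950, escrow=350
Event 4 (transfer 300 escrow -> emergency): escrow: 350 - 300 = 50, emergency: 950 + 300 = 1250. Balances: emergency=1250, escrow=50
Event 5 (deposit 50 to emergency): emergency: 1250 + 50 = 1300. Balances: emergency=1300, escrow=50
Event 6 (withdraw 250 from escrow): escrow: 50 - 250 = -200. Balances: emergency=1300, escrow=-200
Event 7 (withdraw 100 from emergency): emergency: 1300 - 100 = 1200. Balances: emergency=1200, escrow=-200
Event 8 (deposit 200 to emergency): emergency: 1200 + 200 = 1400. Balances: emergency=1400, escrow=-200

Final balance of escrow: -200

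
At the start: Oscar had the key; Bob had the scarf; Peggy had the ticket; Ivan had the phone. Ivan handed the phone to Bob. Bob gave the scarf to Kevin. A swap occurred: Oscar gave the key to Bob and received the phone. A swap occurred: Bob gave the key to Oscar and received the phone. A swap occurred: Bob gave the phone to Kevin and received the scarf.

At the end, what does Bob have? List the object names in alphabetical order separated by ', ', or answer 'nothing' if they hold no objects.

Answer: scarf

Derivation:
Tracking all object holders:
Start: key:Oscar, scarf:Bob, ticket:Peggy, phone:Ivan
Event 1 (give phone: Ivan -> Bob). State: key:Oscar, scarf:Bob, ticket:Peggy, phone:Bob
Event 2 (give scarf: Bob -> Kevin). State: key:Oscar, scarf:Kevin, ticket:Peggy, phone:Bob
Event 3 (swap key<->phone: now key:Bob, phone:Oscar). State: key:Bob, scarf:Kevin, ticket:Peggy, phone:Oscar
Event 4 (swap key<->phone: now key:Oscar, phone:Bob). State: key:Oscar, scarf:Kevin, ticket:Peggy, phone:Bob
Event 5 (swap phone<->scarf: now phone:Kevin, scarf:Bob). State: key:Oscar, scarf:Bob, ticket:Peggy, phone:Kevin

Final state: key:Oscar, scarf:Bob, ticket:Peggy, phone:Kevin
Bob holds: scarf.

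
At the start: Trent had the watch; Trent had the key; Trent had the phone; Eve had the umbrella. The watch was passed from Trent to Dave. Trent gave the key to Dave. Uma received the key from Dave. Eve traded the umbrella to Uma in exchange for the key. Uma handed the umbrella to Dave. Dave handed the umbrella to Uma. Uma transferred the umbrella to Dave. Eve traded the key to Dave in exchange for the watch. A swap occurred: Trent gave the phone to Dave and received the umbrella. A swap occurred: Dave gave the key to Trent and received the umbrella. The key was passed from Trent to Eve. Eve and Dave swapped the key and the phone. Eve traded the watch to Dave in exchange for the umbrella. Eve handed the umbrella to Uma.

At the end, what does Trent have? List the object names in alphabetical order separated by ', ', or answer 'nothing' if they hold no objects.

Answer: nothing

Derivation:
Tracking all object holders:
Start: watch:Trent, key:Trent, phone:Trent, umbrella:Eve
Event 1 (give watch: Trent -> Dave). State: watch:Dave, key:Trent, phone:Trent, umbrella:Eve
Event 2 (give key: Trent -> Dave). State: watch:Dave, key:Dave, phone:Trent, umbrella:Eve
Event 3 (give key: Dave -> Uma). State: watch:Dave, key:Uma, phone:Trent, umbrella:Eve
Event 4 (swap umbrella<->key: now umbrella:Uma, key:Eve). State: watch:Dave, key:Eve, phone:Trent, umbrella:Uma
Event 5 (give umbrella: Uma -> Dave). State: watch:Dave, key:Eve, phone:Trent, umbrella:Dave
Event 6 (give umbrella: Dave -> Uma). State: watch:Dave, key:Eve, phone:Trent, umbrella:Uma
Event 7 (give umbrella: Uma -> Dave). State: watch:Dave, key:Eve, phone:Trent, umbrella:Dave
Event 8 (swap key<->watch: now key:Dave, watch:Eve). State: watch:Eve, key:Dave, phone:Trent, umbrella:Dave
Event 9 (swap phone<->umbrella: now phone:Dave, umbrella:Trent). State: watch:Eve, key:Dave, phone:Dave, umbrella:Trent
Event 10 (swap key<->umbrella: now key:Trent, umbrella:Dave). State: watch:Eve, key:Trent, phone:Dave, umbrella:Dave
Event 11 (give key: Trent -> Eve). State: watch:Eve, key:Eve, phone:Dave, umbrella:Dave
Event 12 (swap key<->phone: now key:Dave, phone:Eve). State: watch:Eve, key:Dave, phone:Eve, umbrella:Dave
Event 13 (swap watch<->umbrella: now watch:Dave, umbrella:Eve). State: watch:Dave, key:Dave, phone:Eve, umbrella:Eve
Event 14 (give umbrella: Eve -> Uma). State: watch:Dave, key:Dave, phone:Eve, umbrella:Uma

Final state: watch:Dave, key:Dave, phone:Eve, umbrella:Uma
Trent holds: (nothing).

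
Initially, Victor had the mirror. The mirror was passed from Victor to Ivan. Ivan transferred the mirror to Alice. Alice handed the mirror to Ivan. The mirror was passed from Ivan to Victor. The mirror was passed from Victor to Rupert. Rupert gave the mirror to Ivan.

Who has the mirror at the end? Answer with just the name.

Tracking the mirror through each event:
Start: Victor has the mirror.
After event 1: Ivan has the mirror.
After event 2: Alice has the mirror.
After event 3: Ivan has the mirror.
After event 4: Victor has the mirror.
After event 5: Rupert has the mirror.
After event 6: Ivan has the mirror.

Answer: Ivan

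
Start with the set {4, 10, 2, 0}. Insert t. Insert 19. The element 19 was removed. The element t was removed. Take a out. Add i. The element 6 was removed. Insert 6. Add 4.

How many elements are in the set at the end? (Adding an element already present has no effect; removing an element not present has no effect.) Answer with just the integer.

Answer: 6

Derivation:
Tracking the set through each operation:
Start: {0, 10, 2, 4}
Event 1 (add t): added. Set: {0, 10, 2, 4, t}
Event 2 (add 19): added. Set: {0, 10, 19, 2, 4, t}
Event 3 (remove 19): removed. Set: {0, 10, 2, 4, t}
Event 4 (remove t): removed. Set: {0, 10, 2, 4}
Event 5 (remove a): not present, no change. Set: {0, 10, 2, 4}
Event 6 (add i): added. Set: {0, 10, 2, 4, i}
Event 7 (remove 6): not present, no change. Set: {0, 10, 2, 4, i}
Event 8 (add 6): added. Set: {0, 10, 2, 4, 6, i}
Event 9 (add 4): already present, no change. Set: {0, 10, 2, 4, 6, i}

Final set: {0, 10, 2, 4, 6, i} (size 6)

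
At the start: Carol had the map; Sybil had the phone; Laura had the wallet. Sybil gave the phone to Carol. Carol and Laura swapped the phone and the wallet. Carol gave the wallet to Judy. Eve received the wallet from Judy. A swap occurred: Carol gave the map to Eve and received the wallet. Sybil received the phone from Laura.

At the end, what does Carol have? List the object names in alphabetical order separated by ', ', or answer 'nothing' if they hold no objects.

Answer: wallet

Derivation:
Tracking all object holders:
Start: map:Carol, phone:Sybil, wallet:Laura
Event 1 (give phone: Sybil -> Carol). State: map:Carol, phone:Carol, wallet:Laura
Event 2 (swap phone<->wallet: now phone:Laura, wallet:Carol). State: map:Carol, phone:Laura, wallet:Carol
Event 3 (give wallet: Carol -> Judy). State: map:Carol, phone:Laura, wallet:Judy
Event 4 (give wallet: Judy -> Eve). State: map:Carol, phone:Laura, wallet:Eve
Event 5 (swap map<->wallet: now map:Eve, wallet:Carol). State: map:Eve, phone:Laura, wallet:Carol
Event 6 (give phone: Laura -> Sybil). State: map:Eve, phone:Sybil, wallet:Carol

Final state: map:Eve, phone:Sybil, wallet:Carol
Carol holds: wallet.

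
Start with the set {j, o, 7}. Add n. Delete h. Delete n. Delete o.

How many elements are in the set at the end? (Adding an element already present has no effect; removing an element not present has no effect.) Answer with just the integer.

Tracking the set through each operation:
Start: {7, j, o}
Event 1 (add n): added. Set: {7, j, n, o}
Event 2 (remove h): not present, no change. Set: {7, j, n, o}
Event 3 (remove n): removed. Set: {7, j, o}
Event 4 (remove o): removed. Set: {7, j}

Final set: {7, j} (size 2)

Answer: 2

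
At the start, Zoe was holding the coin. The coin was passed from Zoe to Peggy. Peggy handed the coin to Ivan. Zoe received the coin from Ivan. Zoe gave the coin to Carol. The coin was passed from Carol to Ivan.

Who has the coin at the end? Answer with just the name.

Tracking the coin through each event:
Start: Zoe has the coin.
After event 1: Peggy has the coin.
After event 2: Ivan has the coin.
After event 3: Zoe has the coin.
After event 4: Carol has the coin.
After event 5: Ivan has the coin.

Answer: Ivan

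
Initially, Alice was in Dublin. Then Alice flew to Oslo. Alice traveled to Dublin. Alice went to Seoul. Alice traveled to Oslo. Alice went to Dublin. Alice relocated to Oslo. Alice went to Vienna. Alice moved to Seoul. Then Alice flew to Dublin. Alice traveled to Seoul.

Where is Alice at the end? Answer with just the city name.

Tracking Alice's location:
Start: Alice is in Dublin.
After move 1: Dublin -> Oslo. Alice is in Oslo.
After move 2: Oslo -> Dublin. Alice is in Dublin.
After move 3: Dublin -> Seoul. Alice is in Seoul.
After move 4: Seoul -> Oslo. Alice is in Oslo.
After move 5: Oslo -> Dublin. Alice is in Dublin.
After move 6: Dublin -> Oslo. Alice is in Oslo.
After move 7: Oslo -> Vienna. Alice is in Vienna.
After move 8: Vienna -> Seoul. Alice is in Seoul.
After move 9: Seoul -> Dublin. Alice is in Dublin.
After move 10: Dublin -> Seoul. Alice is in Seoul.

Answer: Seoul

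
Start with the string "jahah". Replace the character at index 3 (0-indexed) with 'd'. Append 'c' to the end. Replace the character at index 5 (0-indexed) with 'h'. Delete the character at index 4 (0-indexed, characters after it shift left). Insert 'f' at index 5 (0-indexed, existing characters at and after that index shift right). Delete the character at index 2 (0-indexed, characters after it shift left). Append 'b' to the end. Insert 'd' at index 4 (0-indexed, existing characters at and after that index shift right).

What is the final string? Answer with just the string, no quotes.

Applying each edit step by step:
Start: "jahah"
Op 1 (replace idx 3: 'a' -> 'd'): "jahah" -> "jahdh"
Op 2 (append 'c'): "jahdh" -> "jahdhc"
Op 3 (replace idx 5: 'c' -> 'h'): "jahdhc" -> "jahdhh"
Op 4 (delete idx 4 = 'h'): "jahdhh" -> "jahdh"
Op 5 (insert 'f' at idx 5): "jahdh" -> "jahdhf"
Op 6 (delete idx 2 = 'h'): "jahdhf" -> "jadhf"
Op 7 (append 'b'): "jadhf" -> "jadhfb"
Op 8 (insert 'd' at idx 4): "jadhfb" -> "jadhdfb"

Answer: jadhdfb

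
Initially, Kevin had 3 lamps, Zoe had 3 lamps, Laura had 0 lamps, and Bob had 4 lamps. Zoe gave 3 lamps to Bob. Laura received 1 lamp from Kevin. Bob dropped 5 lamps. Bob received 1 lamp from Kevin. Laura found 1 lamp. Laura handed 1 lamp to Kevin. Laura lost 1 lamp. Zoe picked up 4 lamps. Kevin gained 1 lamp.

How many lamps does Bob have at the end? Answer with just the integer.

Answer: 3

Derivation:
Tracking counts step by step:
Start: Kevin=3, Zoe=3, Laura=0, Bob=4
Event 1 (Zoe -> Bob, 3): Zoe: 3 -> 0, Bob: 4 -> 7. State: Kevin=3, Zoe=0, Laura=0, Bob=7
Event 2 (Kevin -> Laura, 1): Kevin: 3 -> 2, Laura: 0 -> 1. State: Kevin=2, Zoe=0, Laura=1, Bob=7
Event 3 (Bob -5): Bob: 7 -> 2. State: Kevin=2, Zoe=0, Laura=1, Bob=2
Event 4 (Kevin -> Bob, 1): Kevin: 2 -> 1, Bob: 2 -> 3. State: Kevin=1, Zoe=0, Laura=1, Bob=3
Event 5 (Laura +1): Laura: 1 -> 2. State: Kevin=1, Zoe=0, Laura=2, Bob=3
Event 6 (Laura -> Kevin, 1): Laura: 2 -> 1, Kevin: 1 -> 2. State: Kevin=2, Zoe=0, Laura=1, Bob=3
Event 7 (Laura -1): Laura: 1 -> 0. State: Kevin=2, Zoe=0, Laura=0, Bob=3
Event 8 (Zoe +4): Zoe: 0 -> 4. State: Kevin=2, Zoe=4, Laura=0, Bob=3
Event 9 (Kevin +1): Kevin: 2 -> 3. State: Kevin=3, Zoe=4, Laura=0, Bob=3

Bob's final count: 3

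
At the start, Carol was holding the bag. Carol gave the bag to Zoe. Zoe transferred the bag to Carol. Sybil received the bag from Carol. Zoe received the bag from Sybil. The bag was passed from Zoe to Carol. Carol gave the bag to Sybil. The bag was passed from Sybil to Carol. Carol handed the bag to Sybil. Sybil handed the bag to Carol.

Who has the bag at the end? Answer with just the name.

Answer: Carol

Derivation:
Tracking the bag through each event:
Start: Carol has the bag.
After event 1: Zoe has the bag.
After event 2: Carol has the bag.
After event 3: Sybil has the bag.
After event 4: Zoe has the bag.
After event 5: Carol has the bag.
After event 6: Sybil has the bag.
After event 7: Carol has the bag.
After event 8: Sybil has the bag.
After event 9: Carol has the bag.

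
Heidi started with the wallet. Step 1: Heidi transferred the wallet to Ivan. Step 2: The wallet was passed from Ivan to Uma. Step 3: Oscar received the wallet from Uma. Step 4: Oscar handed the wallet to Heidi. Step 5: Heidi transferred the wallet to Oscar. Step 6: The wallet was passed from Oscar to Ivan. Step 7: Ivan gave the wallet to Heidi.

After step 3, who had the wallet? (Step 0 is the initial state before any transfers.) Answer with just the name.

Tracking the wallet holder through step 3:
After step 0 (start): Heidi
After step 1: Ivan
After step 2: Uma
After step 3: Oscar

At step 3, the holder is Oscar.

Answer: Oscar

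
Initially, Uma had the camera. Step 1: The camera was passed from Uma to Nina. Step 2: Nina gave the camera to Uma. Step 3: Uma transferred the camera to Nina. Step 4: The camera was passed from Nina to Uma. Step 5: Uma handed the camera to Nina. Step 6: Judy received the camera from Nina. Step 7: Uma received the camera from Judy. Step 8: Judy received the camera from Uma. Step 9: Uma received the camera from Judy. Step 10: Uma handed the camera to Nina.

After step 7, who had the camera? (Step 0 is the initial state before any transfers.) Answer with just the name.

Answer: Uma

Derivation:
Tracking the camera holder through step 7:
After step 0 (start): Uma
After step 1: Nina
After step 2: Uma
After step 3: Nina
After step 4: Uma
After step 5: Nina
After step 6: Judy
After step 7: Uma

At step 7, the holder is Uma.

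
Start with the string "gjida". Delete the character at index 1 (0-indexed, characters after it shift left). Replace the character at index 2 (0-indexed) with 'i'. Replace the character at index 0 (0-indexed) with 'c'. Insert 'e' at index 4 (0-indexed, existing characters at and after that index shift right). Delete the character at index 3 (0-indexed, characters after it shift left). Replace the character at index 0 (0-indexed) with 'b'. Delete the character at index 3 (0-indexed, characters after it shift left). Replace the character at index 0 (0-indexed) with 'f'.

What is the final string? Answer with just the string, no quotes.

Answer: fii

Derivation:
Applying each edit step by step:
Start: "gjida"
Op 1 (delete idx 1 = 'j'): "gjida" -> "gida"
Op 2 (replace idx 2: 'd' -> 'i'): "gida" -> "giia"
Op 3 (replace idx 0: 'g' -> 'c'): "giia" -> "ciia"
Op 4 (insert 'e' at idx 4): "ciia" -> "ciiae"
Op 5 (delete idx 3 = 'a'): "ciiae" -> "ciie"
Op 6 (replace idx 0: 'c' -> 'b'): "ciie" -> "biie"
Op 7 (delete idx 3 = 'e'): "biie" -> "bii"
Op 8 (replace idx 0: 'b' -> 'f'): "bii" -> "fii"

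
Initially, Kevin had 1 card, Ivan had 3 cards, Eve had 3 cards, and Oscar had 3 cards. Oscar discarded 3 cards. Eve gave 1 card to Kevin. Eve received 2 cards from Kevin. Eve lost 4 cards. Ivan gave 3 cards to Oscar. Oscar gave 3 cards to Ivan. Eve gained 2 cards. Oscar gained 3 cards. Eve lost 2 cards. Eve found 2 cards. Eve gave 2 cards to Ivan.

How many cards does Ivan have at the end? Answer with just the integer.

Tracking counts step by step:
Start: Kevin=1, Ivan=3, Eve=3, Oscar=3
Event 1 (Oscar -3): Oscar: 3 -> 0. State: Kevin=1, Ivan=3, Eve=3, Oscar=0
Event 2 (Eve -> Kevin, 1): Eve: 3 -> 2, Kevin: 1 -> 2. State: Kevin=2, Ivan=3, Eve=2, Oscar=0
Event 3 (Kevin -> Eve, 2): Kevin: 2 -> 0, Eve: 2 -> 4. State: Kevin=0, Ivan=3, Eve=4, Oscar=0
Event 4 (Eve -4): Eve: 4 -> 0. State: Kevin=0, Ivan=3, Eve=0, Oscar=0
Event 5 (Ivan -> Oscar, 3): Ivan: 3 -> 0, Oscar: 0 -> 3. State: Kevin=0, Ivan=0, Eve=0, Oscar=3
Event 6 (Oscar -> Ivan, 3): Oscar: 3 -> 0, Ivan: 0 -> 3. State: Kevin=0, Ivan=3, Eve=0, Oscar=0
Event 7 (Eve +2): Eve: 0 -> 2. State: Kevin=0, Ivan=3, Eve=2, Oscar=0
Event 8 (Oscar +3): Oscar: 0 -> 3. State: Kevin=0, Ivan=3, Eve=2, Oscar=3
Event 9 (Eve -2): Eve: 2 -> 0. State: Kevin=0, Ivan=3, Eve=0, Oscar=3
Event 10 (Eve +2): Eve: 0 -> 2. State: Kevin=0, Ivan=3, Eve=2, Oscar=3
Event 11 (Eve -> Ivan, 2): Eve: 2 -> 0, Ivan: 3 -> 5. State: Kevin=0, Ivan=5, Eve=0, Oscar=3

Ivan's final count: 5

Answer: 5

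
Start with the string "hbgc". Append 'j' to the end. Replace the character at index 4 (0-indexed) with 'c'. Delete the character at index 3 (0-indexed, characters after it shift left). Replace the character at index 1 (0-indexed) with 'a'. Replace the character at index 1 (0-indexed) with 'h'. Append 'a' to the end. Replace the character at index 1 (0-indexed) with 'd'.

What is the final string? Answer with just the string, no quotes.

Answer: hdgca

Derivation:
Applying each edit step by step:
Start: "hbgc"
Op 1 (append 'j'): "hbgc" -> "hbgcj"
Op 2 (replace idx 4: 'j' -> 'c'): "hbgcj" -> "hbgcc"
Op 3 (delete idx 3 = 'c'): "hbgcc" -> "hbgc"
Op 4 (replace idx 1: 'b' -> 'a'): "hbgc" -> "hagc"
Op 5 (replace idx 1: 'a' -> 'h'): "hagc" -> "hhgc"
Op 6 (append 'a'): "hhgc" -> "hhgca"
Op 7 (replace idx 1: 'h' -> 'd'): "hhgca" -> "hdgca"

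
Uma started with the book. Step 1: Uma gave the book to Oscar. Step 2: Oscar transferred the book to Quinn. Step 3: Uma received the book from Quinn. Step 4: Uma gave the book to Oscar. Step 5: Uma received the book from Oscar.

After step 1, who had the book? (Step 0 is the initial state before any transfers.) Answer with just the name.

Tracking the book holder through step 1:
After step 0 (start): Uma
After step 1: Oscar

At step 1, the holder is Oscar.

Answer: Oscar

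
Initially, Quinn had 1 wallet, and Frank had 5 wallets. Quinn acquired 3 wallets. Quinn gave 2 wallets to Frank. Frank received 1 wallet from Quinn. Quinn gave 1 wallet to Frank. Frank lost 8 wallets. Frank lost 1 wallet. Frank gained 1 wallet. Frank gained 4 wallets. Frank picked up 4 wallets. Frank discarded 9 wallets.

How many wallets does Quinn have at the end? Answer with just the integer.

Answer: 0

Derivation:
Tracking counts step by step:
Start: Quinn=1, Frank=5
Event 1 (Quinn +3): Quinn: 1 -> 4. State: Quinn=4, Frank=5
Event 2 (Quinn -> Frank, 2): Quinn: 4 -> 2, Frank: 5 -> 7. State: Quinn=2, Frank=7
Event 3 (Quinn -> Frank, 1): Quinn: 2 -> 1, Frank: 7 -> 8. State: Quinn=1, Frank=8
Event 4 (Quinn -> Frank, 1): Quinn: 1 -> 0, Frank: 8 -> 9. State: Quinn=0, Frank=9
Event 5 (Frank -8): Frank: 9 -> 1. State: Quinn=0, Frank=1
Event 6 (Frank -1): Frank: 1 -> 0. State: Quinn=0, Frank=0
Event 7 (Frank +1): Frank: 0 -> 1. State: Quinn=0, Frank=1
Event 8 (Frank +4): Frank: 1 -> 5. State: Quinn=0, Frank=5
Event 9 (Frank +4): Frank: 5 -> 9. State: Quinn=0, Frank=9
Event 10 (Frank -9): Frank: 9 -> 0. State: Quinn=0, Frank=0

Quinn's final count: 0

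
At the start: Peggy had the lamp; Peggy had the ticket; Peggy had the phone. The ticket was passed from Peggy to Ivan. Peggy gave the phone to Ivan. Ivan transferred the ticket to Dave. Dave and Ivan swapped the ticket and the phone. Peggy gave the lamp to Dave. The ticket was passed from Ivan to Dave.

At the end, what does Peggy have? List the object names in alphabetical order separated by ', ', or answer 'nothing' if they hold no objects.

Answer: nothing

Derivation:
Tracking all object holders:
Start: lamp:Peggy, ticket:Peggy, phone:Peggy
Event 1 (give ticket: Peggy -> Ivan). State: lamp:Peggy, ticket:Ivan, phone:Peggy
Event 2 (give phone: Peggy -> Ivan). State: lamp:Peggy, ticket:Ivan, phone:Ivan
Event 3 (give ticket: Ivan -> Dave). State: lamp:Peggy, ticket:Dave, phone:Ivan
Event 4 (swap ticket<->phone: now ticket:Ivan, phone:Dave). State: lamp:Peggy, ticket:Ivan, phone:Dave
Event 5 (give lamp: Peggy -> Dave). State: lamp:Dave, ticket:Ivan, phone:Dave
Event 6 (give ticket: Ivan -> Dave). State: lamp:Dave, ticket:Dave, phone:Dave

Final state: lamp:Dave, ticket:Dave, phone:Dave
Peggy holds: (nothing).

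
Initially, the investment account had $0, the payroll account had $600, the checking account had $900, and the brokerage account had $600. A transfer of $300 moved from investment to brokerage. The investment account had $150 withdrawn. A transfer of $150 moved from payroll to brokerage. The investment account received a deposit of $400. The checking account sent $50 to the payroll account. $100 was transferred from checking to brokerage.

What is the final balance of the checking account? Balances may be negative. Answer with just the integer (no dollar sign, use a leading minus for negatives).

Tracking account balances step by step:
Start: investment=0, payroll=600, checking=900, brokerage=600
Event 1 (transfer 300 investment -> brokerage): investment: 0 - 300 = -300, brokerage: 600 + 300 = 900. Balances: investment=-300, payroll=600, checking=900, brokerage=900
Event 2 (withdraw 150 from investment): investment: -300 - 150 = -450. Balances: investment=-450, payroll=600, checking=900, brokerage=900
Event 3 (transfer 150 payroll -> brokerage): payroll: 600 - 150 = 450, brokerage: 900 + 150 = 1050. Balances: investment=-450, payroll=450, checking=900, brokerage=1050
Event 4 (deposit 400 to investment): investment: -450 + 400 = -50. Balances: investment=-50, payroll=450, checking=900, brokerage=1050
Event 5 (transfer 50 checking -> payroll): checking: 900 - 50 = 850, payroll: 450 + 50 = 500. Balances: investment=-50, payroll=500, checking=850, brokerage=1050
Event 6 (transfer 100 checking -> brokerage): checking: 850 - 100 = 750, brokerage: 1050 + 100 = 1150. Balances: investment=-50, payroll=500, checking=750, brokerage=1150

Final balance of checking: 750

Answer: 750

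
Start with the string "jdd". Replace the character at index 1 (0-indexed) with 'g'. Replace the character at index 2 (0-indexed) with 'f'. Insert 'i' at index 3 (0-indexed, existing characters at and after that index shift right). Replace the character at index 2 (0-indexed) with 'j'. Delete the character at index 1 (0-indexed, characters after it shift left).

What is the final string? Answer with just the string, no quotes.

Answer: jji

Derivation:
Applying each edit step by step:
Start: "jdd"
Op 1 (replace idx 1: 'd' -> 'g'): "jdd" -> "jgd"
Op 2 (replace idx 2: 'd' -> 'f'): "jgd" -> "jgf"
Op 3 (insert 'i' at idx 3): "jgf" -> "jgfi"
Op 4 (replace idx 2: 'f' -> 'j'): "jgfi" -> "jgji"
Op 5 (delete idx 1 = 'g'): "jgji" -> "jji"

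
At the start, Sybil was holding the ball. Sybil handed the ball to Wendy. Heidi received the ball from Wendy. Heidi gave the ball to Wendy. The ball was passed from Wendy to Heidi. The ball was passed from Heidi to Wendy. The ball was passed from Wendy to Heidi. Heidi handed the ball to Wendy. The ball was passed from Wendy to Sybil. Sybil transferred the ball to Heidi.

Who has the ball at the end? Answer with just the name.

Tracking the ball through each event:
Start: Sybil has the ball.
After event 1: Wendy has the ball.
After event 2: Heidi has the ball.
After event 3: Wendy has the ball.
After event 4: Heidi has the ball.
After event 5: Wendy has the ball.
After event 6: Heidi has the ball.
After event 7: Wendy has the ball.
After event 8: Sybil has the ball.
After event 9: Heidi has the ball.

Answer: Heidi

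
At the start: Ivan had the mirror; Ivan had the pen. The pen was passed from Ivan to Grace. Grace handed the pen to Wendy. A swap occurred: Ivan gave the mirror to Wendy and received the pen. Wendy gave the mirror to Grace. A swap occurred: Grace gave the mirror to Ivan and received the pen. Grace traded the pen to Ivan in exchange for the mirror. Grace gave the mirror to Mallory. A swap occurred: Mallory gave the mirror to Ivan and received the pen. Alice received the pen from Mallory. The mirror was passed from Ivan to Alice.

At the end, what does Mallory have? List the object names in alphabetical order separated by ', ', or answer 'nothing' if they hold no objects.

Tracking all object holders:
Start: mirror:Ivan, pen:Ivan
Event 1 (give pen: Ivan -> Grace). State: mirror:Ivan, pen:Grace
Event 2 (give pen: Grace -> Wendy). State: mirror:Ivan, pen:Wendy
Event 3 (swap mirror<->pen: now mirror:Wendy, pen:Ivan). State: mirror:Wendy, pen:Ivan
Event 4 (give mirror: Wendy -> Grace). State: mirror:Grace, pen:Ivan
Event 5 (swap mirror<->pen: now mirror:Ivan, pen:Grace). State: mirror:Ivan, pen:Grace
Event 6 (swap pen<->mirror: now pen:Ivan, mirror:Grace). State: mirror:Grace, pen:Ivan
Event 7 (give mirror: Grace -> Mallory). State: mirror:Mallory, pen:Ivan
Event 8 (swap mirror<->pen: now mirror:Ivan, pen:Mallory). State: mirror:Ivan, pen:Mallory
Event 9 (give pen: Mallory -> Alice). State: mirror:Ivan, pen:Alice
Event 10 (give mirror: Ivan -> Alice). State: mirror:Alice, pen:Alice

Final state: mirror:Alice, pen:Alice
Mallory holds: (nothing).

Answer: nothing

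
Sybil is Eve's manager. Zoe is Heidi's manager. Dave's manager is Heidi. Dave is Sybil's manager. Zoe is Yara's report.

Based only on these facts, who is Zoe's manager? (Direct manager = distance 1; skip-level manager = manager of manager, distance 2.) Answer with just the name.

Answer: Yara

Derivation:
Reconstructing the manager chain from the given facts:
  Yara -> Zoe -> Heidi -> Dave -> Sybil -> Eve
(each arrow means 'manager of the next')
Positions in the chain (0 = top):
  position of Yara: 0
  position of Zoe: 1
  position of Heidi: 2
  position of Dave: 3
  position of Sybil: 4
  position of Eve: 5

Zoe is at position 1; the manager is 1 step up the chain, i.e. position 0: Yara.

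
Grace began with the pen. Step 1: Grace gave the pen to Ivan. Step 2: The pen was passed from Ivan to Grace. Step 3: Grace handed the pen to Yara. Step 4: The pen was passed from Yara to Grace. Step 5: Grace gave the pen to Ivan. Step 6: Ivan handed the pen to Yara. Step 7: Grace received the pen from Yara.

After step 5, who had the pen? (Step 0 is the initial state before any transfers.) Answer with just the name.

Tracking the pen holder through step 5:
After step 0 (start): Grace
After step 1: Ivan
After step 2: Grace
After step 3: Yara
After step 4: Grace
After step 5: Ivan

At step 5, the holder is Ivan.

Answer: Ivan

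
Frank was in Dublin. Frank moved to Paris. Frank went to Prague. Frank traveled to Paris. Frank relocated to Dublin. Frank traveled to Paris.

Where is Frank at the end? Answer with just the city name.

Tracking Frank's location:
Start: Frank is in Dublin.
After move 1: Dublin -> Paris. Frank is in Paris.
After move 2: Paris -> Prague. Frank is in Prague.
After move 3: Prague -> Paris. Frank is in Paris.
After move 4: Paris -> Dublin. Frank is in Dublin.
After move 5: Dublin -> Paris. Frank is in Paris.

Answer: Paris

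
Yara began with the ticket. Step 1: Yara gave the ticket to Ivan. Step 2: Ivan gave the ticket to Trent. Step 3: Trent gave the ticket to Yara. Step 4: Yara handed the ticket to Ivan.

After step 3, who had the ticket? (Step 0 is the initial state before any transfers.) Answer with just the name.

Tracking the ticket holder through step 3:
After step 0 (start): Yara
After step 1: Ivan
After step 2: Trent
After step 3: Yara

At step 3, the holder is Yara.

Answer: Yara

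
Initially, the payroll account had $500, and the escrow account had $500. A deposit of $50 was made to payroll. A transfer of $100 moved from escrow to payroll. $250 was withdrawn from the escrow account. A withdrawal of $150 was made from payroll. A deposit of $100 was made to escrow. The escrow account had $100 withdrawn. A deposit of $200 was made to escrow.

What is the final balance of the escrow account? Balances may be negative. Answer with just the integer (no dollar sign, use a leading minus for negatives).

Tracking account balances step by step:
Start: payroll=500, escrow=500
Event 1 (deposit 50 to payroll): payroll: 500 + 50 = 550. Balances: payroll=550, escrow=500
Event 2 (transfer 100 escrow -> payroll): escrow: 500 - 100 = 400, payroll: 550 + 100 = 650. Balances: payroll=650, escrow=400
Event 3 (withdraw 250 from escrow): escrow: 400 - 250 = 150. Balances: payroll=650, escrow=150
Event 4 (withdraw 150 from payroll): payroll: 650 - 150 = 500. Balances: payroll=500, escrow=150
Event 5 (deposit 100 to escrow): escrow: 150 + 100 = 250. Balances: payroll=500, escrow=250
Event 6 (withdraw 100 from escrow): escrow: 250 - 100 = 150. Balances: payroll=500, escrow=150
Event 7 (deposit 200 to escrow): escrow: 150 + 200 = 350. Balances: payroll=500, escrow=350

Final balance of escrow: 350

Answer: 350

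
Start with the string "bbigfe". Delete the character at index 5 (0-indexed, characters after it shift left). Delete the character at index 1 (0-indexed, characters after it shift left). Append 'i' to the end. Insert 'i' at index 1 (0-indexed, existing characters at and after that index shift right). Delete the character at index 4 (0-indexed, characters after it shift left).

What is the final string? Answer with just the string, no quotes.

Applying each edit step by step:
Start: "bbigfe"
Op 1 (delete idx 5 = 'e'): "bbigfe" -> "bbigf"
Op 2 (delete idx 1 = 'b'): "bbigf" -> "bigf"
Op 3 (append 'i'): "bigf" -> "bigfi"
Op 4 (insert 'i' at idx 1): "bigfi" -> "biigfi"
Op 5 (delete idx 4 = 'f'): "biigfi" -> "biigi"

Answer: biigi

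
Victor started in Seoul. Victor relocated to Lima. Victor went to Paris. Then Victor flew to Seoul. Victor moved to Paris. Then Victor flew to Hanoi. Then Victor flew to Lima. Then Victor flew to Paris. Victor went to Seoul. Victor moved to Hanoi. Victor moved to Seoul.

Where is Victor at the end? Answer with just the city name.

Tracking Victor's location:
Start: Victor is in Seoul.
After move 1: Seoul -> Lima. Victor is in Lima.
After move 2: Lima -> Paris. Victor is in Paris.
After move 3: Paris -> Seoul. Victor is in Seoul.
After move 4: Seoul -> Paris. Victor is in Paris.
After move 5: Paris -> Hanoi. Victor is in Hanoi.
After move 6: Hanoi -> Lima. Victor is in Lima.
After move 7: Lima -> Paris. Victor is in Paris.
After move 8: Paris -> Seoul. Victor is in Seoul.
After move 9: Seoul -> Hanoi. Victor is in Hanoi.
After move 10: Hanoi -> Seoul. Victor is in Seoul.

Answer: Seoul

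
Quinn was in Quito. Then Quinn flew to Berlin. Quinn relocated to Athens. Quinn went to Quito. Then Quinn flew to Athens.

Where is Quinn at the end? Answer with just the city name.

Answer: Athens

Derivation:
Tracking Quinn's location:
Start: Quinn is in Quito.
After move 1: Quito -> Berlin. Quinn is in Berlin.
After move 2: Berlin -> Athens. Quinn is in Athens.
After move 3: Athens -> Quito. Quinn is in Quito.
After move 4: Quito -> Athens. Quinn is in Athens.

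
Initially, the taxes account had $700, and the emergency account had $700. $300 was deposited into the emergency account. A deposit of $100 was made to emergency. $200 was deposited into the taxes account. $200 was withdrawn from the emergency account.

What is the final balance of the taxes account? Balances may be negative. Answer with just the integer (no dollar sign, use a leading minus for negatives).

Tracking account balances step by step:
Start: taxes=700, emergency=700
Event 1 (deposit 300 to emergency): emergency: 700 + 300 = 1000. Balances: taxes=700, emergency=1000
Event 2 (deposit 100 to emergency): emergency: 1000 + 100 = 1100. Balances: taxes=700, emergency=1100
Event 3 (deposit 200 to taxes): taxes: 700 + 200 = 900. Balances: taxes=900, emergency=1100
Event 4 (withdraw 200 from emergency): emergency: 1100 - 200 = 900. Balances: taxes=900, emergency=900

Final balance of taxes: 900

Answer: 900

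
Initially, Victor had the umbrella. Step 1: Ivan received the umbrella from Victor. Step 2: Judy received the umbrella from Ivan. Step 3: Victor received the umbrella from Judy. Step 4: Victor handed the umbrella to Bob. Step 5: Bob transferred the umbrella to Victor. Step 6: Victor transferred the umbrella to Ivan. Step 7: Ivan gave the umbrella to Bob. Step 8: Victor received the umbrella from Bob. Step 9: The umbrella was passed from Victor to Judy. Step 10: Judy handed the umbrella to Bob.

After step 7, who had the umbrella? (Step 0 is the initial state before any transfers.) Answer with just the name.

Tracking the umbrella holder through step 7:
After step 0 (start): Victor
After step 1: Ivan
After step 2: Judy
After step 3: Victor
After step 4: Bob
After step 5: Victor
After step 6: Ivan
After step 7: Bob

At step 7, the holder is Bob.

Answer: Bob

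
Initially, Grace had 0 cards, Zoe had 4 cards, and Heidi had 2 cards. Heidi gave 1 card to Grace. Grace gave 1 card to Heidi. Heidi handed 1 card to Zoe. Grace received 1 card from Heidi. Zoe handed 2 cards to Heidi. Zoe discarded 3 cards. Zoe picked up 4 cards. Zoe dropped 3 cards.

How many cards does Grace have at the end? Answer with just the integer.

Tracking counts step by step:
Start: Grace=0, Zoe=4, Heidi=2
Event 1 (Heidi -> Grace, 1): Heidi: 2 -> 1, Grace: 0 -> 1. State: Grace=1, Zoe=4, Heidi=1
Event 2 (Grace -> Heidi, 1): Grace: 1 -> 0, Heidi: 1 -> 2. State: Grace=0, Zoe=4, Heidi=2
Event 3 (Heidi -> Zoe, 1): Heidi: 2 -> 1, Zoe: 4 -> 5. State: Grace=0, Zoe=5, Heidi=1
Event 4 (Heidi -> Grace, 1): Heidi: 1 -> 0, Grace: 0 -> 1. State: Grace=1, Zoe=5, Heidi=0
Event 5 (Zoe -> Heidi, 2): Zoe: 5 -> 3, Heidi: 0 -> 2. State: Grace=1, Zoe=3, Heidi=2
Event 6 (Zoe -3): Zoe: 3 -> 0. State: Grace=1, Zoe=0, Heidi=2
Event 7 (Zoe +4): Zoe: 0 -> 4. State: Grace=1, Zoe=4, Heidi=2
Event 8 (Zoe -3): Zoe: 4 -> 1. State: Grace=1, Zoe=1, Heidi=2

Grace's final count: 1

Answer: 1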